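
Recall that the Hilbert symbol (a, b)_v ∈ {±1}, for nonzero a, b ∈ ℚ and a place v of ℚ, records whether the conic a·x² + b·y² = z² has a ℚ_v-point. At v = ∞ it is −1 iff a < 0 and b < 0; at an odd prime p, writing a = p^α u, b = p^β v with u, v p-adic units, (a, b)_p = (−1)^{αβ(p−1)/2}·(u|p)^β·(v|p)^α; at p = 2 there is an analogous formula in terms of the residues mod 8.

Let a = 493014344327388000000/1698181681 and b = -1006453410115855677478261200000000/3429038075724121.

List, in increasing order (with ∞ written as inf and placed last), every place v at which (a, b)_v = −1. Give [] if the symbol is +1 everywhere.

[2, 19]

Mod squares: a ≡ 247, b ≡ -12597. Check v ∈ {∞, 2, 3, 5, 7, 13, 17, 19, 29}.
v=19: a=19^3·(≡8), b=19^5·(≡10) mod 19; (8|19)=-1, (10|19)=-1; (−1)^{3·5·9}·(-1)^5·(-1)^3 = -1.
v=∞: 247 > 0 and -12597 < 0  ⇒  (a,b)_∞ = +1.
v=17: a=17^2·(≡8), b=17^3·(≡6) mod 17; (8|17)=+1, (6|17)=-1; (−1)^{2·3·8}·(+1)^3·(-1)^2 = +1.
v=7: a=7^-4·(≡2), b=7^-8·(≡6) mod 7; (2|7)=+1, (6|7)=-1; (−1)^{-4·-8·3}·(+1)^-8·(-1)^-4 = +1.
v=5: a=5^6·(≡2), b=5^8·(≡3) mod 5; (2|5)=-1, (3|5)=-1; (−1)^{6·8·2}·(-1)^8·(-1)^6 = +1.
v=29: a=29^-4·(≡11), b=29^-6·(≡21) mod 29; (11|29)=-1, (21|29)=-1; (−1)^{-4·-6·14}·(-1)^-6·(-1)^-4 = +1.
v=3: a=3^14·(≡1), b=3^23·(≡1) mod 3; (1|3)=+1, (1|3)=+1; (−1)^{14·23·1}·(+1)^23·(+1)^14 = +1.
v=13: a=13^1·(≡6), b=13^3·(≡8) mod 13; (6|13)=-1, (8|13)=-1; (−1)^{1·3·6}·(-1)^3·(-1)^1 = +1.
v=2: v_2(a)=8, v_2(b)=10; units ≡ 7, 3 (mod 8); ε·ε+αω+βω = 1·1+8·1+10·0 ≡ 1  ⇒  (a,b)_2 = -1.
Ram(247, -12597) = {2, 19}; no ℚ_2-point on the conic.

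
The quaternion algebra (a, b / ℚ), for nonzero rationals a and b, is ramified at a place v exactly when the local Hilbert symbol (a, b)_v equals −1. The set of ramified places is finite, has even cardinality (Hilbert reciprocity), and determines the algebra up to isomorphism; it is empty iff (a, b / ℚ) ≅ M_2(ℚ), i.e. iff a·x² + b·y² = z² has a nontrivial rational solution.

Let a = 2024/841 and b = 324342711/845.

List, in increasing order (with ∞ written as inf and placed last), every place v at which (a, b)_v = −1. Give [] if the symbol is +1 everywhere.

Mod squares: a ≡ 506, b ≡ 408595. Check v ∈ {∞, 2, 3, 5, 7, 11, 13, 17, 19, 23, 29}.
v=∞: 506 > 0 and 408595 > 0  ⇒  (a,b)_∞ = +1.
v=17: a=17^0·(≡15), b=17^1·(≡3) mod 17; (15|17)=+1, (3|17)=-1; (−1)^{0·1·8}·(+1)^1·(-1)^0 = +1.
v=11: a=11^1·(≡6), b=11^1·(≡4) mod 11; (6|11)=-1, (4|11)=+1; (−1)^{1·1·5}·(-1)^1·(+1)^1 = +1.
v=7: a=7^0·(≡1), b=7^2·(≡5) mod 7; (1|7)=+1, (5|7)=-1; (−1)^{0·2·3}·(+1)^2·(-1)^0 = +1.
v=2: v_2(a)=3, v_2(b)=0; units ≡ 5, 3 (mod 8); ε·ε+αω+βω = 0·1+3·1+0·1 ≡ 1  ⇒  (a,b)_2 = -1.
v=29: a=29^-2·(≡23), b=29^0·(≡3) mod 29; (23|29)=+1, (3|29)=-1; (−1)^{-2·0·14}·(+1)^0·(-1)^-2 = +1.
v=23: a=23^1·(≡5), b=23^1·(≡3) mod 23; (5|23)=-1, (3|23)=+1; (−1)^{1·1·11}·(-1)^1·(+1)^1 = +1.
v=3: a=3^0·(≡2), b=3^4·(≡1) mod 3; (2|3)=-1, (1|3)=+1; (−1)^{0·4·1}·(-1)^4·(+1)^0 = +1.
v=5: a=5^0·(≡4), b=5^-1·(≡4) mod 5; (4|5)=+1, (4|5)=+1; (−1)^{0·-1·2}·(+1)^-1·(+1)^0 = +1.
v=19: a=19^0·(≡2), b=19^1·(≡9) mod 19; (2|19)=-1, (9|19)=+1; (−1)^{0·1·9}·(-1)^1·(+1)^0 = -1.
v=13: a=13^0·(≡1), b=13^-2·(≡6) mod 13; (1|13)=+1, (6|13)=-1; (−1)^{0·-2·6}·(+1)^-2·(-1)^0 = +1.
|Ram(506, 408595)| = 2, even; anisotropic at {2, 19}.

[2, 19]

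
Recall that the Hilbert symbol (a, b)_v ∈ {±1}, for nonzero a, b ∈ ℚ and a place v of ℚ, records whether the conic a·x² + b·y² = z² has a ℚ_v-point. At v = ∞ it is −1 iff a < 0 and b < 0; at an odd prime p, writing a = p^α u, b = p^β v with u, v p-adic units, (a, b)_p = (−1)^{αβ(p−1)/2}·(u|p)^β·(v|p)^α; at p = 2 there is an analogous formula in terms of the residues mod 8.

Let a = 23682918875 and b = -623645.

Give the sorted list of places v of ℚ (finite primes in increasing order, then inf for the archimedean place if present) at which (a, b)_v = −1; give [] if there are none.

(a, b) ≡ (19332995, -623645) mod (ℚ^×)²; places V = {2, 5, 7, 11, 17, 23, 29, 31, ∞}.
(a,b)_11: α=1, u≡3; β=1, v≡10 (mod 11); (3|11)=+1, (10|11)=-1; sign (−1)^1·+1^1·-1^1 = +1.
(a,b)_31: α=1, u≡9; β=0, v≡13 (mod 31); (9|31)=+1, (13|31)=-1; sign (−1)^0·+1^0·-1^1 = -1.
(a,b)_7: α=2, u≡5; β=0, v≡6 (mod 7); (5|7)=-1, (6|7)=-1; sign (−1)^0·-1^0·-1^2 = +1.
(a,b)_2: α=0, β=0; u≡3, v≡3 (mod 8); ε(u)ε(v)=1·1, αω(v)=0·1, βω(u)=0·1; sum ≡ 1  ⇒  -1.
(a,b)_29: α=1, u≡21; β=1, v≡13 (mod 29); (21|29)=-1, (13|29)=+1; sign (−1)^0·-1^1·+1^1 = -1.
(a,b)_∞: sgn(19332995)=+, sgn(-623645)=−, so +1.
(a,b)_5: α=3, u≡1; β=1, v≡1 (mod 5); (1|5)=+1, (1|5)=+1; sign (−1)^0·+1^1·+1^3 = +1.
(a,b)_23: α=1, u≡19; β=1, v≡2 (mod 23); (19|23)=-1, (2|23)=+1; sign (−1)^1·-1^1·+1^1 = +1.
(a,b)_17: α=1, u≡3; β=1, v≡1 (mod 17); (3|17)=-1, (1|17)=+1; sign (−1)^0·-1^1·+1^1 = -1.
|Ram(19332995, -623645)| = 4, even; anisotropic at {2, 17, 29, 31}.

[2, 17, 29, 31]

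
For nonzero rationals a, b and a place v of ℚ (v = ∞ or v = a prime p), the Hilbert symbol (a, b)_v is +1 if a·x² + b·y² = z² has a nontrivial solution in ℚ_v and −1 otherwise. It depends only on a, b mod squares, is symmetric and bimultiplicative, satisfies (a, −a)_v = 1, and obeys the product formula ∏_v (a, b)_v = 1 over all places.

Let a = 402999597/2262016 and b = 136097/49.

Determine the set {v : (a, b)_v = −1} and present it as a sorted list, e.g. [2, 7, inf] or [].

(a, b) ≡ (264957, 377) mod (ℚ^×)²; places V = {2, 3, 7, 11, 13, 19, 29, 31, 37, 47, ∞}.
(a,b)_11: α=1, u≡10; β=0, v≡1 (mod 11); (10|11)=-1, (1|11)=+1; sign (−1)^0·-1^0·+1^1 = +1.
(a,b)_31: α=1, u≡21; β=0, v≡9 (mod 31); (21|31)=-1, (9|31)=+1; sign (−1)^0·-1^0·+1^1 = +1.
(a,b)_3: α=3, u≡2; β=0, v≡2 (mod 3); (2|3)=-1, (2|3)=-1; sign (−1)^0·-1^0·-1^3 = -1.
(a,b)_37: α=1, u≡32; β=0, v≡4 (mod 37); (32|37)=-1, (4|37)=+1; sign (−1)^0·-1^0·+1^1 = +1.
(a,b)_13: α=2, u≡12; β=1, v≡3 (mod 13); (12|13)=+1, (3|13)=+1; sign (−1)^0·+1^1·+1^2 = +1.
(a,b)_2: α=-10, β=0; u≡5, v≡1 (mod 8); ε(u)ε(v)=0·0, αω(v)=-10·0, βω(u)=0·1; sum ≡ 0  ⇒  +1.
(a,b)_7: α=1, u≡4; β=-2, v≡3 (mod 7); (4|7)=+1, (3|7)=-1; sign (−1)^0·+1^-2·-1^1 = -1.
(a,b)_∞: sgn(264957)=+, sgn(377)=+, so +1.
(a,b)_19: α=0, u≡15; β=2, v≡17 (mod 19); (15|19)=-1, (17|19)=+1; sign (−1)^0·-1^2·+1^0 = +1.
(a,b)_47: α=-2, u≡7; β=0, v≡16 (mod 47); (7|47)=+1, (16|47)=+1; sign (−1)^0·+1^0·+1^-2 = +1.
(a,b)_29: α=0, u≡16; β=1, v≡7 (mod 29); (16|29)=+1, (7|29)=+1; sign (−1)^0·+1^1·+1^0 = +1.
|Ram(264957, 377)| = 2, even; anisotropic at {3, 7}.

[3, 7]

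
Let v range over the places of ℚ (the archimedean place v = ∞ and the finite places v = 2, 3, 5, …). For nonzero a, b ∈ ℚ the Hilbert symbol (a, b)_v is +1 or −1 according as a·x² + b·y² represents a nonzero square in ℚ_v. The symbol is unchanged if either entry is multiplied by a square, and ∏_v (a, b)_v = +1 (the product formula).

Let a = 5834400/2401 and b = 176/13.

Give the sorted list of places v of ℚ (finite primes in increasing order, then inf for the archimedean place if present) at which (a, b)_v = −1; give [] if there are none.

[3, 11, 13, 17]

(a, b) ≡ (14586, 143) mod (ℚ^×)²; places V = {2, 3, 5, 7, 11, 13, 17, ∞}.
(a,b)_5: α=2, u≡1; β=0, v≡2 (mod 5); (1|5)=+1, (2|5)=-1; sign (−1)^0·+1^0·-1^2 = +1.
(a,b)_2: α=5, β=4; u≡5, v≡7 (mod 8); ε(u)ε(v)=0·1, αω(v)=5·0, βω(u)=4·1; sum ≡ 0  ⇒  +1.
(a,b)_11: α=1, u≡8; β=1, v≡8 (mod 11); (8|11)=-1, (8|11)=-1; sign (−1)^1·-1^1·-1^1 = -1.
(a,b)_3: α=1, u≡2; β=0, v≡2 (mod 3); (2|3)=-1, (2|3)=-1; sign (−1)^0·-1^0·-1^1 = -1.
(a,b)_13: α=1, u≡3; β=-1, v≡7 (mod 13); (3|13)=+1, (7|13)=-1; sign (−1)^0·+1^-1·-1^1 = -1.
(a,b)_17: α=1, u≡1; β=0, v≡7 (mod 17); (1|17)=+1, (7|17)=-1; sign (−1)^0·+1^0·-1^1 = -1.
(a,b)_7: α=-4, u≡5; β=0, v≡6 (mod 7); (5|7)=-1, (6|7)=-1; sign (−1)^0·-1^0·-1^-4 = +1.
(a,b)_∞: sgn(14586)=+, sgn(143)=+, so +1.
|Ram(14586, 143)| = 4, even; anisotropic at {3, 11, 13, 17}.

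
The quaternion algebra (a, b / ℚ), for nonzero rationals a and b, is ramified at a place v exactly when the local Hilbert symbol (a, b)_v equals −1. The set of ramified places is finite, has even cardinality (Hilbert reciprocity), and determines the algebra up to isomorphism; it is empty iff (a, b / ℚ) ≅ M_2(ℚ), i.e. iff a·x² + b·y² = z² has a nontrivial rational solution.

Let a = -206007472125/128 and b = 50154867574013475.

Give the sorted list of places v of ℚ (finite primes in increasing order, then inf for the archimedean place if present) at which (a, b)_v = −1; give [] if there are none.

[]

Mod squares: a ≡ -2730, b ≡ 91. Check v ∈ {∞, 2, 3, 5, 7, 13}.
v=7: a=7^3·(≡2), b=7^7·(≡6) mod 7; (2|7)=+1, (6|7)=-1; (−1)^{3·7·3}·(+1)^7·(-1)^3 = +1.
v=3: a=3^7·(≡2), b=3^8·(≡1) mod 3; (2|3)=-1, (1|3)=+1; (−1)^{7·8·1}·(-1)^8·(+1)^7 = +1.
v=5: a=5^3·(≡1), b=5^2·(≡4) mod 5; (1|5)=+1, (4|5)=+1; (−1)^{3·2·2}·(+1)^2·(+1)^3 = +1.
v=∞: -2730 < 0 and 91 > 0  ⇒  (a,b)_∞ = +1.
v=2: v_2(a)=-7, v_2(b)=0; units ≡ 3, 3 (mod 8); ε·ε+αω+βω = 1·1+-7·1+0·1 ≡ 0  ⇒  (a,b)_2 = +1.
v=13: a=13^3·(≡8), b=13^5·(≡11) mod 13; (8|13)=-1, (11|13)=-1; (−1)^{3·5·6}·(-1)^5·(-1)^3 = +1.
Ram(a, b) = ∅: the form -2730·x² + 91·y² − z² is isotropic over every ℚ_v, so by Hasse–Minkowski it is isotropic over ℚ.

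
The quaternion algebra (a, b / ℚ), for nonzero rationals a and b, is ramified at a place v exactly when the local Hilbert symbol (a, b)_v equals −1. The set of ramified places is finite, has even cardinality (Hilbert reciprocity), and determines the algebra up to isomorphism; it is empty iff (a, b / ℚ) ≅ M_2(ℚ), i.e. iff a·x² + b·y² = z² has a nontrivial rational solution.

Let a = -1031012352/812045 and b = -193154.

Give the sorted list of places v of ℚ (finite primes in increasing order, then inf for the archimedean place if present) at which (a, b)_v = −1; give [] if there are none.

Mod squares: a ≡ -2185, b ≡ -193154. Check v ∈ {∞, 2, 3, 5, 13, 17, 19, 23, 31}.
v=31: a=31^-2·(≡4), b=31^0·(≡7) mod 31; (4|31)=+1, (7|31)=+1; (−1)^{-2·0·15}·(+1)^0·(+1)^-2 = +1.
v=19: a=19^1·(≡10), b=19^1·(≡18) mod 19; (10|19)=-1, (18|19)=-1; (−1)^{1·1·9}·(-1)^1·(-1)^1 = -1.
v=3: a=3^2·(≡2), b=3^0·(≡1) mod 3; (2|3)=-1, (1|3)=+1; (−1)^{2·0·1}·(-1)^0·(+1)^2 = +1.
v=13: a=13^-2·(≡9), b=13^1·(≡1) mod 13; (9|13)=+1, (1|13)=+1; (−1)^{-2·1·6}·(+1)^1·(+1)^-2 = +1.
v=5: a=5^-1·(≡2), b=5^0·(≡1) mod 5; (2|5)=-1, (1|5)=+1; (−1)^{-1·0·2}·(-1)^0·(+1)^-1 = +1.
v=23: a=23^1·(≡11), b=23^1·(≡20) mod 23; (11|23)=-1, (20|23)=-1; (−1)^{1·1·11}·(-1)^1·(-1)^1 = -1.
v=∞: -2185 < 0 and -193154 < 0  ⇒  (a,b)_∞ = -1.
v=2: v_2(a)=18, v_2(b)=1; units ≡ 7, 7 (mod 8); ε·ε+αω+βω = 1·1+18·0+1·0 ≡ 1  ⇒  (a,b)_2 = -1.
v=17: a=17^0·(≡13), b=17^1·(≡11) mod 17; (13|17)=+1, (11|17)=-1; (−1)^{0·1·8}·(+1)^1·(-1)^0 = +1.
(-2185, -193154 / ℚ) ramifies at {2, 19, 23, ∞}: a division algebra.

[2, 19, 23, inf]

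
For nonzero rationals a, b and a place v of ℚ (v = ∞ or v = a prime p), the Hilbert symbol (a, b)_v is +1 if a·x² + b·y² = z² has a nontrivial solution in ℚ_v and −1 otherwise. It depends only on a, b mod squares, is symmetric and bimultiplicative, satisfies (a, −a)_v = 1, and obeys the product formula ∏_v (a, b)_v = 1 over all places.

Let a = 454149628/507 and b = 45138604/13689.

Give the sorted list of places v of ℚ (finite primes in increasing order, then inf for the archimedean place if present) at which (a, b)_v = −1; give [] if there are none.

[19, 29]

(a, b) ≡ (1178589, 230299) mod (ℚ^×)²; places V = {2, 3, 7, 13, 17, 19, 23, 29, 31, ∞}.
(a,b)_31: α=1, u≡12; β=1, v≡18 (mod 31); (12|31)=-1, (18|31)=+1; sign (−1)^1·-1^1·+1^1 = +1.
(a,b)_7: α=0, u≡3; β=2, v≡6 (mod 7); (3|7)=-1, (6|7)=-1; sign (−1)^0·-1^2·-1^0 = +1.
(a,b)_2: α=2, β=2; u≡5, v≡3 (mod 8); ε(u)ε(v)=0·1, αω(v)=2·1, βω(u)=2·1; sum ≡ 0  ⇒  +1.
(a,b)_29: α=1, u≡3; β=0, v≡17 (mod 29); (3|29)=-1, (17|29)=-1; sign (−1)^0·-1^0·-1^1 = -1.
(a,b)_13: α=-2, u≡12; β=-2, v≡10 (mod 13); (12|13)=+1, (10|13)=+1; sign (−1)^0·+1^-2·+1^-2 = +1.
(a,b)_23: α=1, u≡21; β=1, v≡1 (mod 23); (21|23)=-1, (1|23)=+1; sign (−1)^1·-1^1·+1^1 = +1.
(a,b)_17: α=2, u≡15; β=1, v≡4 (mod 17); (15|17)=+1, (4|17)=+1; sign (−1)^0·+1^1·+1^2 = +1.
(a,b)_∞: sgn(1178589)=+, sgn(230299)=+, so +1.
(a,b)_3: α=-1, u≡1; β=-4, v≡1 (mod 3); (1|3)=+1, (1|3)=+1; sign (−1)^0·+1^-4·+1^-1 = +1.
(a,b)_19: α=1, u≡12; β=1, v≡12 (mod 19); (12|19)=-1, (12|19)=-1; sign (−1)^1·-1^1·-1^1 = -1.
Ram(1178589, 230299) = {19, 29}; no ℚ_19-point on the conic.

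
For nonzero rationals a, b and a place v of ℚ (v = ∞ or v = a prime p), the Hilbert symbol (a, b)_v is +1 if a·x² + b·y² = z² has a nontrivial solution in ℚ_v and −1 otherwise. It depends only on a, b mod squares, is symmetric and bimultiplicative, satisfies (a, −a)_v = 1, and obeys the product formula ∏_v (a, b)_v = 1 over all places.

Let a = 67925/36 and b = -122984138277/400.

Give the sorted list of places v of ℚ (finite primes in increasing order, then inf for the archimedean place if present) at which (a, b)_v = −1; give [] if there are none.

(a, b) ≡ (2717, -2304757) mod (ℚ^×)²; places V = {2, 3, 5, 7, 11, 13, 19, 31, 43, ∞}.
(a,b)_31: α=0, u≡7; β=1, v≡30 (mod 31); (7|31)=+1, (30|31)=-1; sign (−1)^0·+1^1·-1^0 = +1.
(a,b)_19: α=1, u≡8; β=1, v≡13 (mod 19); (8|19)=-1, (13|19)=-1; sign (−1)^1·-1^1·-1^1 = -1.
(a,b)_43: α=0, u≡39; β=1, v≡33 (mod 43); (39|43)=-1, (33|43)=-1; sign (−1)^0·-1^1·-1^0 = -1.
(a,b)_13: α=1, u≡9; β=1, v≡11 (mod 13); (9|13)=+1, (11|13)=-1; sign (−1)^0·+1^1·-1^1 = -1.
(a,b)_5: α=2, u≡2; β=-2, v≡3 (mod 5); (2|5)=-1, (3|5)=-1; sign (−1)^0·-1^-2·-1^2 = +1.
(a,b)_11: α=1, u≡5; β=2, v≡10 (mod 11); (5|11)=+1, (10|11)=-1; sign (−1)^0·+1^2·-1^1 = -1.
(a,b)_7: α=0, u≡4; β=3, v≡4 (mod 7); (4|7)=+1, (4|7)=+1; sign (−1)^0·+1^3·+1^0 = +1.
(a,b)_3: α=-2, u≡2; β=2, v≡2 (mod 3); (2|3)=-1, (2|3)=-1; sign (−1)^0·-1^2·-1^-2 = +1.
(a,b)_∞: sgn(2717)=+, sgn(-2304757)=−, so +1.
(a,b)_2: α=-2, β=-4; u≡5, v≡3 (mod 8); ε(u)ε(v)=0·1, αω(v)=-2·1, βω(u)=-4·1; sum ≡ 0  ⇒  +1.
(2717, -2304757 / ℚ) ramifies at {11, 13, 19, 43}: a division algebra.

[11, 13, 19, 43]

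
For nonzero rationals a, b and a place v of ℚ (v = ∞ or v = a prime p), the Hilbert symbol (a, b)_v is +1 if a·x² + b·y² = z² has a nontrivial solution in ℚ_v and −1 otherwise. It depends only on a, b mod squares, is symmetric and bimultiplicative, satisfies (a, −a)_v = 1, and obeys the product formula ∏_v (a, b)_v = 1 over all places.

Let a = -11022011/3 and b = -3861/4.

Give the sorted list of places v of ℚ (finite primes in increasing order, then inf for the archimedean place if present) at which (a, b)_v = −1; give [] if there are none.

(a, b) ≡ (-33, -429) mod (ℚ^×)²; places V = {2, 3, 7, 11, 13, ∞}.
(a,b)_∞: sgn(-33)=−, sgn(-429)=−, so -1.
(a,b)_7: α=2, u≡2; β=0, v≡6 (mod 7); (2|7)=+1, (6|7)=-1; sign (−1)^0·+1^0·-1^2 = +1.
(a,b)_11: α=3, u≡8; β=1, v≡3 (mod 11); (8|11)=-1, (3|11)=+1; sign (−1)^1·-1^1·+1^3 = +1.
(a,b)_2: α=0, β=-2; u≡7, v≡3 (mod 8); ε(u)ε(v)=1·1, αω(v)=0·1, βω(u)=-2·0; sum ≡ 1  ⇒  -1.
(a,b)_3: α=-1, u≡1; β=3, v≡1 (mod 3); (1|3)=+1, (1|3)=+1; sign (−1)^1·+1^3·+1^-1 = -1.
(a,b)_13: α=2, u≡5; β=1, v≡7 (mod 13); (5|13)=-1, (7|13)=-1; sign (−1)^0·-1^1·-1^2 = -1.
|Ram(-33, -429)| = 4, even; anisotropic at {2, 3, 13, ∞}.

[2, 3, 13, inf]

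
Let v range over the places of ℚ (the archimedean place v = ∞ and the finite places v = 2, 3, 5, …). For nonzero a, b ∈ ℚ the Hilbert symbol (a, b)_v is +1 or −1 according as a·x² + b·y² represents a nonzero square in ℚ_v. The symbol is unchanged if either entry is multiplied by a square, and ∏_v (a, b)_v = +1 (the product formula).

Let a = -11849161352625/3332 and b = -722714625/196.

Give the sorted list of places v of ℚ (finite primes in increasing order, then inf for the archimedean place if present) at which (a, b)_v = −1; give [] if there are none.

Mod squares: a ≡ -11501265, b ≡ -3212065. Check v ∈ {∞, 2, 3, 5, 7, 17, 23, 31, 37, 53}.
v=53: a=53^1·(≡3), b=53^1·(≡41) mod 53; (3|53)=-1, (41|53)=-1; (−1)^{1·1·26}·(-1)^1·(-1)^1 = +1.
v=5: a=5^3·(≡2), b=5^3·(≡3) mod 5; (2|5)=-1, (3|5)=-1; (−1)^{3·3·2}·(-1)^3·(-1)^3 = +1.
v=37: a=37^1·(≡18), b=37^0·(≡1) mod 37; (18|37)=-1, (1|37)=+1; (−1)^{1·0·18}·(-1)^0·(+1)^1 = +1.
v=23: a=23^1·(≡7), b=23^1·(≡13) mod 23; (7|23)=-1, (13|23)=+1; (−1)^{1·1·11}·(-1)^1·(+1)^1 = +1.
v=2: v_2(a)=-2, v_2(b)=-2; units ≡ 7, 7 (mod 8); ε·ε+αω+βω = 1·1+-2·0+-2·0 ≡ 1  ⇒  (a,b)_2 = -1.
v=31: a=31^2·(≡25), b=31^1·(≡2) mod 31; (25|31)=+1, (2|31)=+1; (−1)^{2·1·15}·(+1)^1·(+1)^2 = +1.
v=7: a=7^-2·(≡1), b=7^-2·(≡1) mod 7; (1|7)=+1, (1|7)=+1; (−1)^{-2·-2·3}·(+1)^-2·(+1)^-2 = +1.
v=3: a=3^7·(≡2), b=3^2·(≡2) mod 3; (2|3)=-1, (2|3)=-1; (−1)^{7·2·1}·(-1)^2·(-1)^7 = -1.
v=∞: -11501265 < 0 and -3212065 < 0  ⇒  (a,b)_∞ = -1.
v=17: a=17^-1·(≡4), b=17^1·(≡12) mod 17; (4|17)=+1, (12|17)=-1; (−1)^{-1·1·8}·(+1)^1·(-1)^-1 = -1.
Ram(-11501265, -3212065) = {2, 3, 17, ∞}; no ℚ_2-point on the conic.

[2, 3, 17, inf]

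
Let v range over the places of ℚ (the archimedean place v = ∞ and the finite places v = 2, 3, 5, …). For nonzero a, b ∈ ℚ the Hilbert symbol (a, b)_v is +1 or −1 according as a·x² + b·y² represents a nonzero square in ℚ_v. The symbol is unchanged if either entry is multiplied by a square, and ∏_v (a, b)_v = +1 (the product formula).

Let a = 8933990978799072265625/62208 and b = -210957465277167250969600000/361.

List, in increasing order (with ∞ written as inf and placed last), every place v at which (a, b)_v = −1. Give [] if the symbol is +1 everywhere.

(a, b) ≡ (483, -28210) mod (ℚ^×)²; places V = {2, 3, 5, 7, 13, 17, 19, 23, 31, ∞}.
(a,b)_31: α=2, u≡25; β=3, v≡18 (mod 31); (25|31)=+1, (18|31)=+1; sign (−1)^0·+1^3·+1^2 = +1.
(a,b)_17: α=0, u≡3; β=2, v≡12 (mod 17); (3|17)=-1, (12|17)=-1; sign (−1)^0·-1^2·-1^0 = +1.
(a,b)_5: α=12, u≡2; β=5, v≡3 (mod 5); (2|5)=-1, (3|5)=-1; sign (−1)^0·-1^5·-1^12 = -1.
(a,b)_13: α=6, u≡5; β=3, v≡4 (mod 13); (5|13)=-1, (4|13)=+1; sign (−1)^0·-1^3·+1^6 = -1.
(a,b)_23: α=1, u≡10; β=2, v≡14 (mod 23); (10|23)=-1, (14|23)=-1; sign (−1)^0·-1^2·-1^1 = -1.
(a,b)_7: α=3, u≡3; β=7, v≡2 (mod 7); (3|7)=-1, (2|7)=+1; sign (−1)^1·-1^7·+1^3 = +1.
(a,b)_3: α=-5, u≡2; β=0, v≡2 (mod 3); (2|3)=-1, (2|3)=-1; sign (−1)^0·-1^0·-1^-5 = -1.
(a,b)_19: α=0, u≡2; β=-2, v≡11 (mod 19); (2|19)=-1, (11|19)=+1; sign (−1)^0·-1^-2·+1^0 = +1.
(a,b)_2: α=-8, β=13; u≡3, v≡7 (mod 8); ε(u)ε(v)=1·1, αω(v)=-8·0, βω(u)=13·1; sum ≡ 0  ⇒  +1.
(a,b)_∞: sgn(483)=+, sgn(-28210)=−, so +1.
Ram(483, -28210) = {3, 5, 13, 23}; no ℚ_3-point on the conic.

[3, 5, 13, 23]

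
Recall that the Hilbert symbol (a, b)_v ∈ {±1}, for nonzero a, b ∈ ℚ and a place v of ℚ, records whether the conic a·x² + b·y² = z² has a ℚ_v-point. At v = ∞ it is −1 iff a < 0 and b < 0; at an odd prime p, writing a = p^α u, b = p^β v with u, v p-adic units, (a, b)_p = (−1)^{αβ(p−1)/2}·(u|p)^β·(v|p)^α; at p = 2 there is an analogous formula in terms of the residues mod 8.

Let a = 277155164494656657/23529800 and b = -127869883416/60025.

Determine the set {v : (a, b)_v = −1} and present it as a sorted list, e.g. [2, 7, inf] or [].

(a, b) ≡ (34, -1254) mod (ℚ^×)²; places V = {2, 3, 5, 7, 11, 17, 19, ∞}.
(a,b)_11: α=8, u≡3; β=3, v≡6 (mod 11); (3|11)=+1, (6|11)=-1; sign (−1)^0·+1^3·-1^8 = +1.
(a,b)_2: α=-3, β=3; u≡1, v≡5 (mod 8); ε(u)ε(v)=0·0, αω(v)=-3·1, βω(u)=3·0; sum ≡ 1  ⇒  -1.
(a,b)_7: α=-6, u≡5; β=-4, v≡3 (mod 7); (5|7)=-1, (3|7)=-1; sign (−1)^0·-1^-4·-1^-6 = +1.
(a,b)_∞: sgn(34)=+, sgn(-1254)=−, so +1.
(a,b)_3: α=6, u≡1; β=7, v≡2 (mod 3); (1|3)=+1, (2|3)=-1; sign (−1)^0·+1^7·-1^6 = +1.
(a,b)_19: α=2, u≡14; β=1, v≡3 (mod 19); (14|19)=-1, (3|19)=-1; sign (−1)^0·-1^1·-1^2 = -1.
(a,b)_5: α=-2, u≡1; β=-2, v≡4 (mod 5); (1|5)=+1, (4|5)=+1; sign (−1)^0·+1^-2·+1^-2 = +1.
(a,b)_17: α=3, u≡13; β=2, v≡15 (mod 17); (13|17)=+1, (15|17)=+1; sign (−1)^0·+1^2·+1^3 = +1.
Ram(34, -1254) = {2, 19}; no ℚ_2-point on the conic.

[2, 19]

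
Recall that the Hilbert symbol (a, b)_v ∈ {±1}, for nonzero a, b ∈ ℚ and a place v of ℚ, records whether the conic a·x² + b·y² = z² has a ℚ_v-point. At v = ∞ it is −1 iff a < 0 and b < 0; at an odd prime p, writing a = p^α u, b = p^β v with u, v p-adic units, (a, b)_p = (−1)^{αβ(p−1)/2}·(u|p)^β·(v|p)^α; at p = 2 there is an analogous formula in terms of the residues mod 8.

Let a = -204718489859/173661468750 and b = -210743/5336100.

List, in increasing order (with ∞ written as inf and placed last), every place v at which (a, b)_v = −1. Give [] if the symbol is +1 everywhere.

[7, 29, 41, inf]

Mod squares: a ≡ -10906, b ≡ -1247. Check v ∈ {∞, 2, 3, 5, 7, 11, 13, 19, 29, 41, 43}.
v=11: a=11^-2·(≡2), b=11^-2·(≡6) mod 11; (2|11)=-1, (6|11)=-1; (−1)^{-2·-2·5}·(-1)^-2·(-1)^-2 = +1.
v=2: v_2(a)=-1, v_2(b)=-2; units ≡ 3, 1 (mod 8); ε·ε+αω+βω = 1·0+-1·0+-2·1 ≡ 0  ⇒  (a,b)_2 = +1.
v=13: a=13^2·(≡9), b=13^2·(≡9) mod 13; (9|13)=+1, (9|13)=+1; (−1)^{2·2·6}·(+1)^2·(+1)^2 = +1.
v=∞: -10906 < 0 and -1247 < 0  ⇒  (a,b)_∞ = -1.
v=3: a=3^-8·(≡2), b=3^-2·(≡1) mod 3; (2|3)=-1, (1|3)=+1; (−1)^{-8·-2·1}·(-1)^-2·(+1)^-8 = +1.
v=43: a=43^2·(≡17), b=43^1·(≡23) mod 43; (17|43)=+1, (23|43)=+1; (−1)^{2·1·21}·(+1)^1·(+1)^2 = +1.
v=7: a=7^-1·(≡5), b=7^-2·(≡6) mod 7; (5|7)=-1, (6|7)=-1; (−1)^{-1·-2·3}·(-1)^-2·(-1)^-1 = -1.
v=5: a=5^-6·(≡4), b=5^-2·(≡3) mod 5; (4|5)=+1, (3|5)=-1; (−1)^{-6·-2·2}·(+1)^-2·(-1)^-6 = +1.
v=41: a=41^1·(≡20), b=41^0·(≡14) mod 41; (20|41)=+1, (14|41)=-1; (−1)^{1·0·20}·(+1)^0·(-1)^1 = -1.
v=19: a=19^1·(≡15), b=19^0·(≡17) mod 19; (15|19)=-1, (17|19)=+1; (−1)^{1·0·9}·(-1)^0·(+1)^1 = +1.
v=29: a=29^2·(≡11), b=29^1·(≡21) mod 29; (11|29)=-1, (21|29)=-1; (−1)^{2·1·14}·(-1)^1·(-1)^2 = -1.
Ram(-10906, -1247) = {7, 29, 41, ∞}; no ℚ_7-point on the conic.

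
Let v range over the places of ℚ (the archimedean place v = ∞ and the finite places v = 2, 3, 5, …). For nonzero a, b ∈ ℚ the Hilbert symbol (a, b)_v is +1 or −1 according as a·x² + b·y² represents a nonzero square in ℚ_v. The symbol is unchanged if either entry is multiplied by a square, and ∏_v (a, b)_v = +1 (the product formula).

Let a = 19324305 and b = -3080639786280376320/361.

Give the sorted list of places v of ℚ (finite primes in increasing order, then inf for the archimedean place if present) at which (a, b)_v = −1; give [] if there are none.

Mod squares: a ≡ 105, b ≡ -1430. Check v ∈ {∞, 2, 3, 5, 7, 11, 13, 19, 23}.
v=∞: 105 > 0 and -1430 < 0  ⇒  (a,b)_∞ = +1.
v=3: a=3^3·(≡2), b=3^4·(≡1) mod 3; (2|3)=-1, (1|3)=+1; (−1)^{3·4·1}·(-1)^4·(+1)^3 = +1.
v=19: a=19^0·(≡13), b=19^-2·(≡13) mod 19; (13|19)=-1, (13|19)=-1; (−1)^{0·-2·9}·(-1)^-2·(-1)^0 = +1.
v=23: a=23^0·(≡4), b=23^2·(≡19) mod 23; (4|23)=+1, (19|23)=-1; (−1)^{0·2·11}·(+1)^2·(-1)^0 = +1.
v=7: a=7^1·(≡4), b=7^4·(≡3) mod 7; (4|7)=+1, (3|7)=-1; (−1)^{1·4·3}·(+1)^4·(-1)^1 = -1.
v=13: a=13^2·(≡10), b=13^3·(≡5) mod 13; (10|13)=+1, (5|13)=-1; (−1)^{2·3·6}·(+1)^3·(-1)^2 = +1.
v=5: a=5^1·(≡1), b=5^1·(≡1) mod 5; (1|5)=+1, (1|5)=+1; (−1)^{1·1·2}·(+1)^1·(+1)^1 = +1.
v=11: a=11^2·(≡7), b=11^3·(≡7) mod 11; (7|11)=-1, (7|11)=-1; (−1)^{2·3·5}·(-1)^3·(-1)^2 = -1.
v=2: v_2(a)=0, v_2(b)=11; units ≡ 1, 5 (mod 8); ε·ε+αω+βω = 0·0+0·1+11·0 ≡ 0  ⇒  (a,b)_2 = +1.
(105, -1430 / ℚ) ramifies at {7, 11}: a division algebra.

[7, 11]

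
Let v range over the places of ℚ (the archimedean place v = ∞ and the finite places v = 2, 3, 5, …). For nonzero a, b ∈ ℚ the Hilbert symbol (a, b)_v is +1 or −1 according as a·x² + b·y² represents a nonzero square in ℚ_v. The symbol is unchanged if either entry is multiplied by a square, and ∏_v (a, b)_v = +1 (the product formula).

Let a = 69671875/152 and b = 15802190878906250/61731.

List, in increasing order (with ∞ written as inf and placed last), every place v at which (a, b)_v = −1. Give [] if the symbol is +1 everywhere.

[13, 19]

Mod squares: a ≡ 3458, b ≡ 494. Check v ∈ {∞, 2, 3, 5, 7, 13, 19, 23}.
v=19: a=19^-1·(≡9), b=19^-3·(≡1) mod 19; (9|19)=+1, (1|19)=+1; (−1)^{-1·-3·9}·(+1)^-3·(+1)^-1 = -1.
v=13: a=13^1·(≡11), b=13^1·(≡10) mod 13; (11|13)=-1, (10|13)=+1; (−1)^{1·1·6}·(-1)^1·(+1)^1 = -1.
v=5: a=5^6·(≡2), b=5^10·(≡1) mod 5; (2|5)=-1, (1|5)=+1; (−1)^{6·10·2}·(-1)^10·(+1)^6 = +1.
v=7: a=7^3·(≡4), b=7^6·(≡1) mod 7; (4|7)=+1, (1|7)=+1; (−1)^{3·6·3}·(+1)^6·(+1)^3 = +1.
v=3: a=3^0·(≡2), b=3^-2·(≡2) mod 3; (2|3)=-1, (2|3)=-1; (−1)^{0·-2·1}·(-1)^-2·(-1)^0 = +1.
v=23: a=23^0·(≡18), b=23^2·(≡7) mod 23; (18|23)=+1, (7|23)=-1; (−1)^{0·2·11}·(+1)^2·(-1)^0 = +1.
v=∞: 3458 > 0 and 494 > 0  ⇒  (a,b)_∞ = +1.
v=2: v_2(a)=-3, v_2(b)=1; units ≡ 1, 7 (mod 8); ε·ε+αω+βω = 0·1+-3·0+1·0 ≡ 0  ⇒  (a,b)_2 = +1.
|Ram(3458, 494)| = 2, even; anisotropic at {13, 19}.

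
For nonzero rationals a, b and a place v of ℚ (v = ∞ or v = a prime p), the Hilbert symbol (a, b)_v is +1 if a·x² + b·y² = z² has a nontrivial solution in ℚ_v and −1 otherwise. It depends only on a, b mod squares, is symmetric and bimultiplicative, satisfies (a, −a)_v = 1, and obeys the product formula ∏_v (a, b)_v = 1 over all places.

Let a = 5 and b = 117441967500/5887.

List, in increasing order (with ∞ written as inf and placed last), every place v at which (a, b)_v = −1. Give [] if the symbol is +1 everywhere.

(a, b) ≡ (5, 69069) mod (ℚ^×)²; places V = {2, 3, 5, 7, 11, 13, 23, 29, ∞}.
(a,b)_3: α=0, u≡2; β=3, v≡1 (mod 3); (2|3)=-1, (1|3)=+1; sign (−1)^0·-1^3·+1^0 = -1.
(a,b)_23: α=0, u≡5; β=3, v≡2 (mod 23); (5|23)=-1, (2|23)=+1; sign (−1)^0·-1^3·+1^0 = -1.
(a,b)_29: α=0, u≡5; β=-2, v≡1 (mod 29); (5|29)=+1, (1|29)=+1; sign (−1)^0·+1^-2·+1^0 = +1.
(a,b)_13: α=0, u≡5; β=1, v≡9 (mod 13); (5|13)=-1, (9|13)=+1; sign (−1)^0·-1^1·+1^0 = -1.
(a,b)_2: α=0, β=2; u≡5, v≡5 (mod 8); ε(u)ε(v)=0·0, αω(v)=0·1, βω(u)=2·1; sum ≡ 0  ⇒  +1.
(a,b)_11: α=0, u≡5; β=1, v≡4 (mod 11); (5|11)=+1, (4|11)=+1; sign (−1)^0·+1^1·+1^0 = +1.
(a,b)_∞: sgn(5)=+, sgn(69069)=+, so +1.
(a,b)_7: α=0, u≡5; β=-1, v≡4 (mod 7); (5|7)=-1, (4|7)=+1; sign (−1)^0·-1^-1·+1^0 = -1.
(a,b)_5: α=1, u≡1; β=4, v≡4 (mod 5); (1|5)=+1, (4|5)=+1; sign (−1)^0·+1^4·+1^1 = +1.
(5, 69069 / ℚ) ramifies at {3, 7, 13, 23}: a division algebra.

[3, 7, 13, 23]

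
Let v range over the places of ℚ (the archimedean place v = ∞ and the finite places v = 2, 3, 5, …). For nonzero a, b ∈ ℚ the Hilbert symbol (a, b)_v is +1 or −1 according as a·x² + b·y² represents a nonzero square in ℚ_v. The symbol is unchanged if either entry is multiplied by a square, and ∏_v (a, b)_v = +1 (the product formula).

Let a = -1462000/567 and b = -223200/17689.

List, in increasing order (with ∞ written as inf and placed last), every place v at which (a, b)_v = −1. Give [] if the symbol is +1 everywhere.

[5, 17, 31, inf]

Mod squares: a ≡ -25585, b ≡ -62. Check v ∈ {∞, 2, 3, 5, 7, 17, 19, 31, 43}.
v=3: a=3^-4·(≡2), b=3^2·(≡1) mod 3; (2|3)=-1, (1|3)=+1; (−1)^{-4·2·1}·(-1)^2·(+1)^-4 = +1.
v=31: a=31^0·(≡30), b=31^1·(≡11) mod 31; (30|31)=-1, (11|31)=-1; (−1)^{0·1·15}·(-1)^1·(-1)^0 = -1.
v=7: a=7^-1·(≡5), b=7^-2·(≡4) mod 7; (5|7)=-1, (4|7)=+1; (−1)^{-1·-2·3}·(-1)^-2·(+1)^-1 = +1.
v=2: v_2(a)=4, v_2(b)=5; units ≡ 7, 1 (mod 8); ε·ε+αω+βω = 1·0+4·0+5·0 ≡ 0  ⇒  (a,b)_2 = +1.
v=17: a=17^1·(≡9), b=17^0·(≡3) mod 17; (9|17)=+1, (3|17)=-1; (−1)^{1·0·8}·(+1)^0·(-1)^1 = -1.
v=5: a=5^3·(≡2), b=5^2·(≡3) mod 5; (2|5)=-1, (3|5)=-1; (−1)^{3·2·2}·(-1)^2·(-1)^3 = -1.
v=43: a=43^1·(≡7), b=43^0·(≡25) mod 43; (7|43)=-1, (25|43)=+1; (−1)^{1·0·21}·(-1)^0·(+1)^1 = +1.
v=19: a=19^0·(≡15), b=19^-2·(≡8) mod 19; (15|19)=-1, (8|19)=-1; (−1)^{0·-2·9}·(-1)^-2·(-1)^0 = +1.
v=∞: -25585 < 0 and -62 < 0  ⇒  (a,b)_∞ = -1.
Ram(-25585, -62) = {5, 17, 31, ∞}; no ℚ_5-point on the conic.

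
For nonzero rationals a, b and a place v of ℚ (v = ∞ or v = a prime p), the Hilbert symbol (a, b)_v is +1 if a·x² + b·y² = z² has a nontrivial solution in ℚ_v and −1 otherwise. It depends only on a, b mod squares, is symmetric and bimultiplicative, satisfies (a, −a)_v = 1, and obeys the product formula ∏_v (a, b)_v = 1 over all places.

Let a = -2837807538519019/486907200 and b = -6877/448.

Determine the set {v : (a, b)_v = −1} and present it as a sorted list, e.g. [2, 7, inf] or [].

Mod squares: a ≡ -5863, b ≡ -91. Check v ∈ {∞, 2, 3, 5, 7, 11, 13, 17, 19, 23, 41, 47, 53}.
v=11: a=11^1·(≡6), b=11^0·(≡8) mod 11; (6|11)=-1, (8|11)=-1; (−1)^{1·0·5}·(-1)^0·(-1)^1 = -1.
v=47: a=47^2·(≡8), b=47^0·(≡37) mod 47; (8|47)=+1, (37|47)=+1; (−1)^{2·0·23}·(+1)^0·(+1)^2 = +1.
v=41: a=41^1·(≡20), b=41^0·(≡10) mod 41; (20|41)=+1, (10|41)=+1; (−1)^{1·0·20}·(+1)^0·(+1)^1 = +1.
v=7: a=7^0·(≡6), b=7^-1·(≡4) mod 7; (6|7)=-1, (4|7)=+1; (−1)^{0·-1·3}·(-1)^-1·(+1)^0 = -1.
v=∞: -5863 < 0 and -91 < 0  ⇒  (a,b)_∞ = -1.
v=5: a=5^-2·(≡2), b=5^0·(≡1) mod 5; (2|5)=-1, (1|5)=+1; (−1)^{-2·0·2}·(-1)^0·(+1)^-2 = +1.
v=19: a=19^2·(≡12), b=19^0·(≡7) mod 19; (12|19)=-1, (7|19)=+1; (−1)^{2·0·9}·(-1)^0·(+1)^2 = +1.
v=53: a=53^4·(≡51), b=53^0·(≡16) mod 53; (51|53)=-1, (16|53)=+1; (−1)^{4·0·26}·(-1)^0·(+1)^4 = +1.
v=3: a=3^-4·(≡2), b=3^0·(≡2) mod 3; (2|3)=-1, (2|3)=-1; (−1)^{-4·0·1}·(-1)^0·(-1)^-4 = +1.
v=2: v_2(a)=-6, v_2(b)=-6; units ≡ 1, 5 (mod 8); ε·ε+αω+βω = 0·0+-6·1+-6·0 ≡ 0  ⇒  (a,b)_2 = +1.
v=23: a=23^0·(≡9), b=23^2·(≡3) mod 23; (9|23)=+1, (3|23)=+1; (−1)^{0·2·11}·(+1)^2·(+1)^0 = +1.
v=17: a=17^-2·(≡1), b=17^0·(≡7) mod 17; (1|17)=+1, (7|17)=-1; (−1)^{-2·0·8}·(+1)^0·(-1)^-2 = +1.
v=13: a=13^-1·(≡10), b=13^1·(≡5) mod 13; (10|13)=+1, (5|13)=-1; (−1)^{-1·1·6}·(+1)^1·(-1)^-1 = -1.
(-5863, -91 / ℚ) ramifies at {7, 11, 13, ∞}: a division algebra.

[7, 11, 13, inf]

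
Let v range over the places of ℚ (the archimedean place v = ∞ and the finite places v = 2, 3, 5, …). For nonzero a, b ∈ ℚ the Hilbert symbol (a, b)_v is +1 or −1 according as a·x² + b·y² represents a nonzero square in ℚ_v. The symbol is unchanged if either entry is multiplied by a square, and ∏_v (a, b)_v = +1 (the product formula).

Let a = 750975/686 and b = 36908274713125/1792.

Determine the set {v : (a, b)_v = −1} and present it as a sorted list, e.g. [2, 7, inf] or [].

[2, 7, 19, 31]

(a, b) ≡ (420546, 4123) mod (ℚ^×)²; places V = {2, 3, 5, 7, 17, 19, 31, ∞}.
(a,b)_7: α=-3, u≡4; β=-1, v≡1 (mod 7); (4|7)=+1, (1|7)=+1; sign (−1)^1·+1^-1·+1^-3 = -1.
(a,b)_5: α=2, u≡4; β=4, v≡3 (mod 5); (4|5)=+1, (3|5)=-1; sign (−1)^0·+1^4·-1^2 = +1.
(a,b)_17: α=1, u≡10; β=2, v≡2 (mod 17); (10|17)=-1, (2|17)=+1; sign (−1)^0·-1^2·+1^1 = +1.
(a,b)_19: α=1, u≡12; β=3, v≡14 (mod 19); (12|19)=-1, (14|19)=-1; sign (−1)^1·-1^3·-1^1 = -1.
(a,b)_2: α=-1, β=-8; u≡1, v≡3 (mod 8); ε(u)ε(v)=0·1, αω(v)=-1·1, βω(u)=-8·0; sum ≡ 1  ⇒  -1.
(a,b)_∞: sgn(420546)=+, sgn(4123)=+, so +1.
(a,b)_31: α=1, u≡19; β=3, v≡16 (mod 31); (19|31)=+1, (16|31)=+1; sign (−1)^1·+1^3·+1^1 = -1.
(a,b)_3: α=1, u≡1; β=0, v≡1 (mod 3); (1|3)=+1, (1|3)=+1; sign (−1)^0·+1^0·+1^1 = +1.
|Ram(420546, 4123)| = 4, even; anisotropic at {2, 7, 19, 31}.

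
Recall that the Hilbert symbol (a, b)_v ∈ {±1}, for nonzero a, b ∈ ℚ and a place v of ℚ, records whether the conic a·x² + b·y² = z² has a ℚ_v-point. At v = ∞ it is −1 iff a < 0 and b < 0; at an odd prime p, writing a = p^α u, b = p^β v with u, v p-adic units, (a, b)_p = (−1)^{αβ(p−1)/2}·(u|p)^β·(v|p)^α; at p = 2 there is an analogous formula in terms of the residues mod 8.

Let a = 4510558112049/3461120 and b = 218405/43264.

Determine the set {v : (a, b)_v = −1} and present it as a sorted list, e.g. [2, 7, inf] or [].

Mod squares: a ≡ 205, b ≡ 5. Check v ∈ {∞, 2, 3, 5, 11, 13, 19, 23, 41}.
v=2: v_2(a)=-12, v_2(b)=-8; units ≡ 5, 5 (mod 8); ε·ε+αω+βω = 0·0+-12·1+-8·1 ≡ 0  ⇒  (a,b)_2 = +1.
v=11: a=11^2·(≡7), b=11^2·(≡1) mod 11; (7|11)=-1, (1|11)=+1; (−1)^{2·2·5}·(-1)^2·(+1)^2 = +1.
v=41: a=41^1·(≡36), b=41^0·(≡18) mod 41; (36|41)=+1, (18|41)=+1; (−1)^{1·0·20}·(+1)^0·(+1)^1 = +1.
v=5: a=5^-1·(≡1), b=5^1·(≡4) mod 5; (1|5)=+1, (4|5)=+1; (−1)^{-1·1·2}·(+1)^1·(+1)^-1 = +1.
v=3: a=3^2·(≡1), b=3^0·(≡2) mod 3; (1|3)=+1, (2|3)=-1; (−1)^{2·0·1}·(+1)^0·(-1)^2 = +1.
v=∞: 205 > 0 and 5 > 0  ⇒  (a,b)_∞ = +1.
v=13: a=13^-2·(≡3), b=13^-2·(≡2) mod 13; (3|13)=+1, (2|13)=-1; (−1)^{-2·-2·6}·(+1)^-2·(-1)^-2 = +1.
v=19: a=19^2·(≡12), b=19^2·(≡16) mod 19; (12|19)=-1, (16|19)=+1; (−1)^{2·2·9}·(-1)^2·(+1)^2 = +1.
v=23: a=23^4·(≡15), b=23^0·(≡20) mod 23; (15|23)=-1, (20|23)=-1; (−1)^{4·0·11}·(-1)^0·(-1)^4 = +1.
Every local symbol is +1, so the conic 205·x² + 5·y² = z² has ℚ_v-points for all v and hence a ℚ-point; (a, b / ℚ) ≅ M_2(ℚ).

[]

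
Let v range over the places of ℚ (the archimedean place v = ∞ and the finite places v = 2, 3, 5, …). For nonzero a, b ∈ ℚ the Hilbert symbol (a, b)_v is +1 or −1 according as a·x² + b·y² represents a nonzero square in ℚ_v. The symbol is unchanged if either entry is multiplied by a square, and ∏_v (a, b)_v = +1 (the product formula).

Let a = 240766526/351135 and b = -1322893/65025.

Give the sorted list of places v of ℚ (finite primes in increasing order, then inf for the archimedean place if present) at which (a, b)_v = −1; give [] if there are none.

(a, b) ≡ (210, -13) mod (ℚ^×)²; places V = {2, 3, 5, 7, 11, 13, 17, 29, ∞}.
(a,b)_7: α=1, u≡4; β=0, v≡1 (mod 7); (4|7)=+1, (1|7)=+1; sign (−1)^0·+1^0·+1^1 = +1.
(a,b)_11: α=2, u≡4; β=2, v≡3 (mod 11); (4|11)=+1, (3|11)=+1; sign (−1)^0·+1^2·+1^2 = +1.
(a,b)_17: α=-2, u≡6; β=-2, v≡16 (mod 17); (6|17)=-1, (16|17)=+1; sign (−1)^0·-1^-2·+1^-2 = +1.
(a,b)_5: α=-1, u≡3; β=-2, v≡2 (mod 5); (3|5)=-1, (2|5)=-1; sign (−1)^0·-1^-2·-1^-1 = -1.
(a,b)_2: α=1, β=0; u≡1, v≡3 (mod 8); ε(u)ε(v)=0·1, αω(v)=1·1, βω(u)=0·0; sum ≡ 1  ⇒  -1.
(a,b)_13: α=2, u≡2; β=1, v≡10 (mod 13); (2|13)=-1, (10|13)=+1; sign (−1)^0·-1^1·+1^2 = -1.
(a,b)_29: α=2, u≡9; β=2, v≡28 (mod 29); (9|29)=+1, (28|29)=+1; sign (−1)^0·+1^2·+1^2 = +1.
(a,b)_∞: sgn(210)=+, sgn(-13)=−, so +1.
(a,b)_3: α=-5, u≡1; β=-2, v≡2 (mod 3); (1|3)=+1, (2|3)=-1; sign (−1)^0·+1^-2·-1^-5 = -1.
|Ram(210, -13)| = 4, even; anisotropic at {2, 3, 5, 13}.

[2, 3, 5, 13]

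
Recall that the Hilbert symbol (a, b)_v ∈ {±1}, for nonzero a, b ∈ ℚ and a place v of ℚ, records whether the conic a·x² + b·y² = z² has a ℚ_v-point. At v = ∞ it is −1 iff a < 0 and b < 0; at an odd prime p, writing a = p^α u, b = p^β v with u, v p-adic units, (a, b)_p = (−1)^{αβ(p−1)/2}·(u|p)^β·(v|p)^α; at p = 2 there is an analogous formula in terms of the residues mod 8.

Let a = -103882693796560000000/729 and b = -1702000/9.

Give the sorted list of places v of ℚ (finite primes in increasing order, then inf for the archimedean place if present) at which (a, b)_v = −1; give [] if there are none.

(a, b) ≡ (-182965, -4255) mod (ℚ^×)²; places V = {2, 3, 5, 7, 23, 37, 43, ∞}.
(a,b)_23: α=3, u≡4; β=1, v≡22 (mod 23); (4|23)=+1, (22|23)=-1; sign (−1)^1·+1^1·-1^3 = +1.
(a,b)_5: α=7, u≡3; β=3, v≡1 (mod 5); (3|5)=-1, (1|5)=+1; sign (−1)^0·-1^3·+1^7 = -1.
(a,b)_3: α=-6, u≡2; β=-2, v≡2 (mod 3); (2|3)=-1, (2|3)=-1; sign (−1)^0·-1^-2·-1^-6 = +1.
(a,b)_∞: sgn(-182965)=−, sgn(-4255)=−, so -1.
(a,b)_37: α=3, u≡20; β=1, v≡36 (mod 37); (20|37)=-1, (36|37)=+1; sign (−1)^0·-1^1·+1^3 = -1.
(a,b)_2: α=10, β=4; u≡3, v≡1 (mod 8); ε(u)ε(v)=1·0, αω(v)=10·0, βω(u)=4·1; sum ≡ 0  ⇒  +1.
(a,b)_7: α=2, u≡4; β=0, v≡4 (mod 7); (4|7)=+1, (4|7)=+1; sign (−1)^0·+1^0·+1^2 = +1.
(a,b)_43: α=1, u≡30; β=0, v≡22 (mod 43); (30|43)=-1, (22|43)=-1; sign (−1)^0·-1^0·-1^1 = -1.
Ram(-182965, -4255) = {5, 37, 43, ∞}; no ℚ_5-point on the conic.

[5, 37, 43, inf]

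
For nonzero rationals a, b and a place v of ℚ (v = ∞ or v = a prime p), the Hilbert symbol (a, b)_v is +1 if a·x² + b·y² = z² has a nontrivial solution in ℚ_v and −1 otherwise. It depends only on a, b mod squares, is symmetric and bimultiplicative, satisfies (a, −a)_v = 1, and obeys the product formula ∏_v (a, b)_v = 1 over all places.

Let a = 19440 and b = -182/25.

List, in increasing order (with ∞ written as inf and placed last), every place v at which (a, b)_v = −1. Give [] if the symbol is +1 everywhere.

(a, b) ≡ (15, -182) mod (ℚ^×)²; places V = {2, 3, 5, 7, 13, ∞}.
(a,b)_2: α=4, β=1; u≡7, v≡5 (mod 8); ε(u)ε(v)=1·0, αω(v)=4·1, βω(u)=1·0; sum ≡ 0  ⇒  +1.
(a,b)_5: α=1, u≡3; β=-2, v≡3 (mod 5); (3|5)=-1, (3|5)=-1; sign (−1)^0·-1^-2·-1^1 = -1.
(a,b)_7: α=0, u≡1; β=1, v≡4 (mod 7); (1|7)=+1, (4|7)=+1; sign (−1)^0·+1^1·+1^0 = +1.
(a,b)_13: α=0, u≡5; β=1, v≡1 (mod 13); (5|13)=-1, (1|13)=+1; sign (−1)^0·-1^1·+1^0 = -1.
(a,b)_3: α=5, u≡2; β=0, v≡1 (mod 3); (2|3)=-1, (1|3)=+1; sign (−1)^0·-1^0·+1^5 = +1.
(a,b)_∞: sgn(15)=+, sgn(-182)=−, so +1.
|Ram(15, -182)| = 2, even; anisotropic at {5, 13}.

[5, 13]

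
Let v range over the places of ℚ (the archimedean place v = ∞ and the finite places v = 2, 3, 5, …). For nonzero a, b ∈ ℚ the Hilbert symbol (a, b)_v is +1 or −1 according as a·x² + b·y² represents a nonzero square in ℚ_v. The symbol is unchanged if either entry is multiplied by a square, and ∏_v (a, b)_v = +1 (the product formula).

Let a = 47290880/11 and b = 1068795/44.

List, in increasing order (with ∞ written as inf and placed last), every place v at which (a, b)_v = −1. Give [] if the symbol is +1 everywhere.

(a, b) ≡ (41470, 145145) mod (ℚ^×)²; places V = {2, 3, 5, 7, 11, 13, 29, ∞}.
(a,b)_29: α=1, u≡23; β=1, v≡21 (mod 29); (23|29)=+1, (21|29)=-1; sign (−1)^0·+1^1·-1^1 = -1.
(a,b)_11: α=-1, u≡10; β=-1, v≡6 (mod 11); (10|11)=-1, (6|11)=-1; sign (−1)^1·-1^-1·-1^-1 = -1.
(a,b)_13: α=1, u≡2; β=1, v≡11 (mod 13); (2|13)=-1, (11|13)=-1; sign (−1)^0·-1^1·-1^1 = +1.
(a,b)_7: α=2, u≡4; β=1, v≡4 (mod 7); (4|7)=+1, (4|7)=+1; sign (−1)^0·+1^1·+1^2 = +1.
(a,b)_∞: sgn(41470)=+, sgn(145145)=+, so +1.
(a,b)_5: α=1, u≡1; β=1, v≡1 (mod 5); (1|5)=+1, (1|5)=+1; sign (−1)^0·+1^1·+1^1 = +1.
(a,b)_3: α=0, u≡1; β=4, v≡2 (mod 3); (1|3)=+1, (2|3)=-1; sign (−1)^0·+1^4·-1^0 = +1.
(a,b)_2: α=9, β=-2; u≡7, v≡1 (mod 8); ε(u)ε(v)=1·0, αω(v)=9·0, βω(u)=-2·0; sum ≡ 0  ⇒  +1.
|Ram(41470, 145145)| = 2, even; anisotropic at {11, 29}.

[11, 29]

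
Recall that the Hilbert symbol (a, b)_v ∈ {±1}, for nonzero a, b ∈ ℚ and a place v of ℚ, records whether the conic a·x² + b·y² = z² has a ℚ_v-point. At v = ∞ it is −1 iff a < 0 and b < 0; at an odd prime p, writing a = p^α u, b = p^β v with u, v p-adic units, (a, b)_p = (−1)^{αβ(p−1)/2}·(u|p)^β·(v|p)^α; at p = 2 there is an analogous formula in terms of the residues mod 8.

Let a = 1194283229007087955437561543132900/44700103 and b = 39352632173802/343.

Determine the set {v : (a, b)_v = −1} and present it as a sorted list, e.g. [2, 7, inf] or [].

(a, b) ≡ (345247, 57278886) mod (ℚ^×)²; places V = {2, 3, 5, 7, 11, 17, 19, 29, 31, 37, 41, 43, ∞}.
(a,b)_5: α=2, u≡2; β=0, v≡4 (mod 5); (2|5)=-1, (4|5)=+1; sign (−1)^0·-1^0·+1^2 = +1.
(a,b)_3: α=2, u≡1; β=3, v≡2 (mod 3); (1|3)=+1, (2|3)=-1; sign (−1)^0·+1^3·-1^2 = +1.
(a,b)_31: α=3, u≡8; β=1, v≡24 (mod 31); (8|31)=+1, (24|31)=-1; sign (−1)^1·+1^1·-1^3 = +1.
(a,b)_2: α=2, β=1; u≡7, v≡3 (mod 8); ε(u)ε(v)=1·1, αω(v)=2·1, βω(u)=1·0; sum ≡ 1  ⇒  -1.
(a,b)_29: α=2, u≡17; β=1, v≡8 (mod 29); (17|29)=-1, (8|29)=-1; sign (−1)^0·-1^1·-1^2 = -1.
(a,b)_37: α=3, u≡3; β=1, v≡13 (mod 37); (3|37)=+1, (13|37)=-1; sign (−1)^0·+1^1·-1^3 = -1.
(a,b)_43: α=5, u≡9; β=2, v≡28 (mod 43); (9|43)=+1, (28|43)=-1; sign (−1)^0·+1^2·-1^5 = -1.
(a,b)_11: α=4, u≡1; β=0, v≡1 (mod 11); (1|11)=+1, (1|11)=+1; sign (−1)^0·+1^0·+1^4 = +1.
(a,b)_41: α=2, u≡3; β=1, v≡34 (mod 41); (3|41)=-1, (34|41)=-1; sign (−1)^0·-1^1·-1^2 = -1.
(a,b)_7: α=-3, u≡5; β=-3, v≡3 (mod 7); (5|7)=-1, (3|7)=-1; sign (−1)^1·-1^-3·-1^-3 = -1.
(a,b)_∞: sgn(345247)=+, sgn(57278886)=+, so +1.
(a,b)_17: α=2, u≡10; β=2, v≡15 (mod 17); (10|17)=-1, (15|17)=+1; sign (−1)^0·-1^2·+1^2 = +1.
(a,b)_19: α=-4, u≡5; β=0, v≡4 (mod 19); (5|19)=+1, (4|19)=+1; sign (−1)^0·+1^0·+1^-4 = +1.
(345247, 57278886 / ℚ) ramifies at {2, 7, 29, 37, 41, 43}: a division algebra.

[2, 7, 29, 37, 41, 43]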